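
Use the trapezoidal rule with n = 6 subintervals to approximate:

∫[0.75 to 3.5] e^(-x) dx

f(x) = e^(-x)
a = 0.75, b = 3.5, n = 6
h = (b - a)/n = 0.458333

Trapezoidal rule: (h/2)[f(x₀) + 2f(x₁) + 2f(x₂) + ... + f(xₙ)]

x_0 = 0.7500, f(x_0) = 0.472367, coefficient = 1
x_1 = 1.2083, f(x_1) = 0.298695, coefficient = 2
x_2 = 1.6667, f(x_2) = 0.188876, coefficient = 2
x_3 = 2.1250, f(x_3) = 0.119433, coefficient = 2
x_4 = 2.5833, f(x_4) = 0.075522, coefficient = 2
x_5 = 3.0417, f(x_5) = 0.047755, coefficient = 2
x_6 = 3.5000, f(x_6) = 0.030197, coefficient = 1

I ≈ (0.458333/2) × 1.963125 = 0.449883
Exact value: 0.442169
Error: 0.007714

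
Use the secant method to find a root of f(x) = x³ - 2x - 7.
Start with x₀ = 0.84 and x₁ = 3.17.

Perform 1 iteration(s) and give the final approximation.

f(x) = x³ - 2x - 7
x₀ = 0.84, x₁ = 3.17

Secant formula: x_{n+1} = x_n - f(x_n)(x_n - x_{n-1})/(f(x_n) - f(x_{n-1}))

Iteration 1:
  f(0.840000) = -8.087296
  f(3.170000) = 18.515013
  x_2 = 3.170000 - 18.515013×(3.170000 - 0.840000)/(18.515013 - (-8.087296))
       = 1.548337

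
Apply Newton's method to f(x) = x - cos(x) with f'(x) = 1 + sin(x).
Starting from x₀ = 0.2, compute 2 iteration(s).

f(x) = x - cos(x)
f'(x) = 1 + sin(x)
x₀ = 0.2

Newton-Raphson formula: x_{n+1} = x_n - f(x_n)/f'(x_n)

Iteration 1:
  f(0.200000) = -0.780067
  f'(0.200000) = 1.198669
  x_1 = 0.200000 - (-0.780067)/1.198669 = 0.850777
Iteration 2:
  f(0.850777) = 0.191378
  f'(0.850777) = 1.751793
  x_2 = 0.850777 - 0.191378/1.751793 = 0.741530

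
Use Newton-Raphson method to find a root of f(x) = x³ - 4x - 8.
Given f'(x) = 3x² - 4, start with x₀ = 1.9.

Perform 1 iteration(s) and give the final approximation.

f(x) = x³ - 4x - 8
f'(x) = 3x² - 4
x₀ = 1.9

Newton-Raphson formula: x_{n+1} = x_n - f(x_n)/f'(x_n)

Iteration 1:
  f(1.900000) = -8.741000
  f'(1.900000) = 6.830000
  x_1 = 1.900000 - (-8.741000)/6.830000 = 3.179795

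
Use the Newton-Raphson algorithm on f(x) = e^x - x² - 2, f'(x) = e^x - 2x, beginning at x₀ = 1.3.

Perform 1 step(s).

f(x) = e^x - x² - 2
f'(x) = e^x - 2x
x₀ = 1.3

Newton-Raphson formula: x_{n+1} = x_n - f(x_n)/f'(x_n)

Iteration 1:
  f(1.300000) = -0.020703
  f'(1.300000) = 1.069297
  x_1 = 1.300000 - (-0.020703)/1.069297 = 1.319362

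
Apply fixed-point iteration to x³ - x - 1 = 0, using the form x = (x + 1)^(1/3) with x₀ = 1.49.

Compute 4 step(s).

Equation: x³ - x - 1 = 0
Fixed-point form: x = (x + 1)^(1/3)
x₀ = 1.49

x_1 = g(1.490000) = 1.355397
x_2 = g(1.355397) = 1.330520
x_3 = g(1.330520) = 1.325819
x_4 = g(1.325819) = 1.324927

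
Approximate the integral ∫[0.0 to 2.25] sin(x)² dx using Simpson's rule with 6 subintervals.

f(x) = sin(x)²
a = 0.0, b = 2.25, n = 6
h = (b - a)/n = 0.375000

Simpson's rule: (h/3)[f(x₀) + 4f(x₁) + 2f(x₂) + ... + f(xₙ)]

x_0 = 0.0000, f(x_0) = 0.000000, coefficient = 1
x_1 = 0.3750, f(x_1) = 0.134156, coefficient = 4
x_2 = 0.7500, f(x_2) = 0.464631, coefficient = 2
x_3 = 1.1250, f(x_3) = 0.814087, coefficient = 4
x_4 = 1.5000, f(x_4) = 0.994996, coefficient = 2
x_5 = 1.8750, f(x_5) = 0.910280, coefficient = 4
x_6 = 2.2500, f(x_6) = 0.605398, coefficient = 1

I ≈ (0.375000/3) × 10.958741 = 1.369843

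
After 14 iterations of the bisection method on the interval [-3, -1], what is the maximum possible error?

Bisection error bound: |error| ≤ (b-a)/2^n
|error| ≤ (-1 - (-3))/2^14 = 2/2^14
|error| ≤ 0.0001220703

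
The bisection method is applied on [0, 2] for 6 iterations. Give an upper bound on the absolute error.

Bisection error bound: |error| ≤ (b-a)/2^n
|error| ≤ (2 - 0)/2^6 = 2/2^6
|error| ≤ 0.0312500000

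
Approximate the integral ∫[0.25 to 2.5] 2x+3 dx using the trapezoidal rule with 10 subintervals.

f(x) = 2x+3
a = 0.25, b = 2.5, n = 10
h = (b - a)/n = 0.225000

Trapezoidal rule: (h/2)[f(x₀) + 2f(x₁) + 2f(x₂) + ... + f(xₙ)]

x_0 = 0.2500, f(x_0) = 3.500000, coefficient = 1
x_1 = 0.4750, f(x_1) = 3.950000, coefficient = 2
x_2 = 0.7000, f(x_2) = 4.400000, coefficient = 2
x_3 = 0.9250, f(x_3) = 4.850000, coefficient = 2
x_4 = 1.1500, f(x_4) = 5.300000, coefficient = 2
x_5 = 1.3750, f(x_5) = 5.750000, coefficient = 2
x_6 = 1.6000, f(x_6) = 6.200000, coefficient = 2
x_7 = 1.8250, f(x_7) = 6.650000, coefficient = 2
x_8 = 2.0500, f(x_8) = 7.100000, coefficient = 2
x_9 = 2.2750, f(x_9) = 7.550000, coefficient = 2
x_10 = 2.5000, f(x_10) = 8.000000, coefficient = 1

I ≈ (0.225000/2) × 115.000000 = 12.937500
Exact value: 12.937500
Error: 0.000000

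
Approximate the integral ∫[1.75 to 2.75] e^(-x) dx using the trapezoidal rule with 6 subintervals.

f(x) = e^(-x)
a = 1.75, b = 2.75, n = 6
h = (b - a)/n = 0.166667

Trapezoidal rule: (h/2)[f(x₀) + 2f(x₁) + 2f(x₂) + ... + f(xₙ)]

x_0 = 1.7500, f(x_0) = 0.173774, coefficient = 1
x_1 = 1.9167, f(x_1) = 0.147096, coefficient = 2
x_2 = 2.0833, f(x_2) = 0.124514, coefficient = 2
x_3 = 2.2500, f(x_3) = 0.105399, coefficient = 2
x_4 = 2.4167, f(x_4) = 0.089219, coefficient = 2
x_5 = 2.5833, f(x_5) = 0.075522, coefficient = 2
x_6 = 2.7500, f(x_6) = 0.063928, coefficient = 1

I ≈ (0.166667/2) × 1.321203 = 0.110100
Exact value: 0.109846
Error: 0.000254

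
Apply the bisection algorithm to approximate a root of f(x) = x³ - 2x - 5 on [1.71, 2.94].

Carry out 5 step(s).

f(x) = x³ - 2x - 5
Initial interval: [1.71, 2.94]

Iteration 1:
  c_1 = (1.710000 + 2.940000)/2 = 2.325000
  f(c_1) = f(2.325000) = 2.918078
  f(a) × f(c) < 0, new interval: [1.710000, 2.325000]
Iteration 2:
  c_2 = (1.710000 + 2.325000)/2 = 2.017500
  f(c_2) = f(2.017500) = -0.823157
  f(a) × f(c) ≥ 0, new interval: [2.017500, 2.325000]
Iteration 3:
  c_3 = (2.017500 + 2.325000)/2 = 2.171250
  f(c_3) = f(2.171250) = 0.893482
  f(a) × f(c) < 0, new interval: [2.017500, 2.171250]
Iteration 4:
  c_4 = (2.017500 + 2.171250)/2 = 2.094375
  f(c_4) = f(2.094375) = -0.001970
  f(a) × f(c) ≥ 0, new interval: [2.094375, 2.171250]
Iteration 5:
  c_5 = (2.094375 + 2.171250)/2 = 2.132812
  f(c_5) = f(2.132812) = 0.436303
  f(a) × f(c) < 0, new interval: [2.094375, 2.132812]

After 5 iteration(s), the approximation is c_5 = 2.132812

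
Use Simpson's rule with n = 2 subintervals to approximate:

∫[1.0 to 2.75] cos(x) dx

f(x) = cos(x)
a = 1.0, b = 2.75, n = 2
h = (b - a)/n = 0.875000

Simpson's rule: (h/3)[f(x₀) + 4f(x₁) + 2f(x₂) + ... + f(xₙ)]

x_0 = 1.0000, f(x_0) = 0.540302, coefficient = 1
x_1 = 1.8750, f(x_1) = -0.299534, coefficient = 4
x_2 = 2.7500, f(x_2) = -0.924302, coefficient = 1

I ≈ (0.875000/3) × -1.582134 = -0.461456
Exact value: -0.459810
Error: 0.001646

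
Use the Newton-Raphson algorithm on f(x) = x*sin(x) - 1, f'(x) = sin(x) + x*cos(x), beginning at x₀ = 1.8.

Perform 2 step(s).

f(x) = x*sin(x) - 1
f'(x) = sin(x) + x*cos(x)
x₀ = 1.8

Newton-Raphson formula: x_{n+1} = x_n - f(x_n)/f'(x_n)

Iteration 1:
  f(1.800000) = 0.752926
  f'(1.800000) = 0.564884
  x_1 = 1.800000 - 0.752926/0.564884 = 0.467114
Iteration 2:
  f(0.467114) = -0.789653
  f'(0.467114) = 0.867384
  x_2 = 0.467114 - (-0.789653)/0.867384 = 1.377499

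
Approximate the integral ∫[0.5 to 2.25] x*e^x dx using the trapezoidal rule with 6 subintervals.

f(x) = x*e^x
a = 0.5, b = 2.25, n = 6
h = (b - a)/n = 0.291667

Trapezoidal rule: (h/2)[f(x₀) + 2f(x₁) + 2f(x₂) + ... + f(xₙ)]

x_0 = 0.5000, f(x_0) = 0.824361, coefficient = 1
x_1 = 0.7917, f(x_1) = 1.747265, coefficient = 2
x_2 = 1.0833, f(x_2) = 3.200721, coefficient = 2
x_3 = 1.3750, f(x_3) = 5.438230, coefficient = 2
x_4 = 1.6667, f(x_4) = 8.824150, coefficient = 2
x_5 = 1.9583, f(x_5) = 13.879697, coefficient = 2
x_6 = 2.2500, f(x_6) = 21.347406, coefficient = 1

I ≈ (0.291667/2) × 88.351893 = 12.884651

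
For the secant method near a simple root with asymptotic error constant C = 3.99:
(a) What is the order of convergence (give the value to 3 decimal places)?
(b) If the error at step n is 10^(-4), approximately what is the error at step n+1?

(a) Secant method has superlinear convergence with order φ = (1+√5)/2 ≈ 1.618.
    This means |e_{n+1}| ≈ C|e_n|^1.618.

(b) With |e_n| = 10^(-4) and C = 3.99:
    |e_{n+1}| ≈ 3.99 × (10^(-4))^1.618 = 3.99 × 10^(-6.47)

(a) ≈ 1.618 (golden ratio); (b) |e_{n+1}| ≈ 1.345e-06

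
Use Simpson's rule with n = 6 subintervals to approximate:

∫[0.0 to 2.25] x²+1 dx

f(x) = x²+1
a = 0.0, b = 2.25, n = 6
h = (b - a)/n = 0.375000

Simpson's rule: (h/3)[f(x₀) + 4f(x₁) + 2f(x₂) + ... + f(xₙ)]

x_0 = 0.0000, f(x_0) = 1.000000, coefficient = 1
x_1 = 0.3750, f(x_1) = 1.140625, coefficient = 4
x_2 = 0.7500, f(x_2) = 1.562500, coefficient = 2
x_3 = 1.1250, f(x_3) = 2.265625, coefficient = 4
x_4 = 1.5000, f(x_4) = 3.250000, coefficient = 2
x_5 = 1.8750, f(x_5) = 4.515625, coefficient = 4
x_6 = 2.2500, f(x_6) = 6.062500, coefficient = 1

I ≈ (0.375000/3) × 48.375000 = 6.046875
Exact value: 6.046875
Error: 0.000000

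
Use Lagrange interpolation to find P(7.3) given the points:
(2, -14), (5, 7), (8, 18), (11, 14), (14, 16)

Lagrange interpolation formula:
P(x) = Σ yᵢ × Lᵢ(x)
where Lᵢ(x) = Π_{j≠i} (x - xⱼ)/(xᵢ - xⱼ)

L_0(7.3) = (7.3 - 5)/(2 - 5) × (7.3 - 8)/(2 - 8) × (7.3 - 11)/(2 - 11) × (7.3 - 14)/(2 - 14) = -0.020531
L_1(7.3) = (7.3 - 2)/(5 - 2) × (7.3 - 8)/(5 - 8) × (7.3 - 11)/(5 - 11) × (7.3 - 14)/(5 - 14) = 0.189241
L_2(7.3) = (7.3 - 2)/(8 - 2) × (7.3 - 5)/(8 - 5) × (7.3 - 11)/(8 - 11) × (7.3 - 14)/(8 - 14) = 0.932685
L_3(7.3) = (7.3 - 2)/(11 - 2) × (7.3 - 5)/(11 - 5) × (7.3 - 8)/(11 - 8) × (7.3 - 14)/(11 - 14) = -0.117636
L_4(7.3) = (7.3 - 2)/(14 - 2) × (7.3 - 5)/(14 - 5) × (7.3 - 8)/(14 - 8) × (7.3 - 11)/(14 - 11) = 0.016241

P(7.3) = (-14)×L_0(7.3) + 7×L_1(7.3) + 18×L_2(7.3) + 14×L_3(7.3) + 16×L_4(7.3)
P(7.3) = 17.013403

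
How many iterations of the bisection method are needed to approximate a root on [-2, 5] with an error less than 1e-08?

We need (b-a)/2^n ≤ 1e-08
(5 - (-2))/2^n ≤ 1e-08
7/2^n ≤ 1e-08
2^n ≥ 700000000
n ≥ log₂(700000000) = 29.38
n ≥ 30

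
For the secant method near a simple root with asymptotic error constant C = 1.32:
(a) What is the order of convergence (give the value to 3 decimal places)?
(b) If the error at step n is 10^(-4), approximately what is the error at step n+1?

(a) Secant method has superlinear convergence with order φ = (1+√5)/2 ≈ 1.618.
    This means |e_{n+1}| ≈ C|e_n|^1.618.

(b) With |e_n| = 10^(-4) and C = 1.32:
    |e_{n+1}| ≈ 1.32 × (10^(-4))^1.618 = 1.32 × 10^(-6.47)

(a) ≈ 1.618 (golden ratio); (b) |e_{n+1}| ≈ 4.451e-07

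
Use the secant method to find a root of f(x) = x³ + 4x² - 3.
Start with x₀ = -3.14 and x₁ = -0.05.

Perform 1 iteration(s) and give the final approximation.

f(x) = x³ + 4x² - 3
x₀ = -3.14, x₁ = -0.05

Secant formula: x_{n+1} = x_n - f(x_n)(x_n - x_{n-1})/(f(x_n) - f(x_{n-1}))

Iteration 1:
  f(-3.140000) = 5.479256
  f(-0.050000) = -2.990125
  x_2 = -0.050000 - (-2.990125)×(-0.050000 - (-3.140000))/(-2.990125 - 5.479256)
       = -1.140928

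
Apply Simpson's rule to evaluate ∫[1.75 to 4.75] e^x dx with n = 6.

f(x) = e^x
a = 1.75, b = 4.75, n = 6
h = (b - a)/n = 0.500000

Simpson's rule: (h/3)[f(x₀) + 4f(x₁) + 2f(x₂) + ... + f(xₙ)]

x_0 = 1.7500, f(x_0) = 5.754603, coefficient = 1
x_1 = 2.2500, f(x_1) = 9.487736, coefficient = 4
x_2 = 2.7500, f(x_2) = 15.642632, coefficient = 2
x_3 = 3.2500, f(x_3) = 25.790340, coefficient = 4
x_4 = 3.7500, f(x_4) = 42.521082, coefficient = 2
x_5 = 4.2500, f(x_5) = 70.105412, coefficient = 4
x_6 = 4.7500, f(x_6) = 115.584285, coefficient = 1

I ≈ (0.500000/3) × 659.200267 = 109.866711
Exact value: 109.829682
Error: 0.037029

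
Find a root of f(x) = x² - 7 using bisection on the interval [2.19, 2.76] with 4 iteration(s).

f(x) = x² - 7
Initial interval: [2.19, 2.76]

Iteration 1:
  c_1 = (2.190000 + 2.760000)/2 = 2.475000
  f(c_1) = f(2.475000) = -0.874375
  f(a) × f(c) ≥ 0, new interval: [2.475000, 2.760000]
Iteration 2:
  c_2 = (2.475000 + 2.760000)/2 = 2.617500
  f(c_2) = f(2.617500) = -0.148694
  f(a) × f(c) ≥ 0, new interval: [2.617500, 2.760000]
Iteration 3:
  c_3 = (2.617500 + 2.760000)/2 = 2.688750
  f(c_3) = f(2.688750) = 0.229377
  f(a) × f(c) < 0, new interval: [2.617500, 2.688750]
Iteration 4:
  c_4 = (2.617500 + 2.688750)/2 = 2.653125
  f(c_4) = f(2.653125) = 0.039072
  f(a) × f(c) < 0, new interval: [2.617500, 2.653125]

After 4 iteration(s), the approximation is c_4 = 2.653125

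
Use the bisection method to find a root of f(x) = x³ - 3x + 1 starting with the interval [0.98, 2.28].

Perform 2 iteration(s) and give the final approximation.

f(x) = x³ - 3x + 1
Initial interval: [0.98, 2.28]

Iteration 1:
  c_1 = (0.980000 + 2.280000)/2 = 1.630000
  f(c_1) = f(1.630000) = 0.440747
  f(a) × f(c) < 0, new interval: [0.980000, 1.630000]
Iteration 2:
  c_2 = (0.980000 + 1.630000)/2 = 1.305000
  f(c_2) = f(1.305000) = -0.692552
  f(a) × f(c) ≥ 0, new interval: [1.305000, 1.630000]

After 2 iteration(s), the approximation is c_2 = 1.305000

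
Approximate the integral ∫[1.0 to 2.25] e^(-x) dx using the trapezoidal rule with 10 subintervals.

f(x) = e^(-x)
a = 1.0, b = 2.25, n = 10
h = (b - a)/n = 0.125000

Trapezoidal rule: (h/2)[f(x₀) + 2f(x₁) + 2f(x₂) + ... + f(xₙ)]

x_0 = 1.0000, f(x_0) = 0.367879, coefficient = 1
x_1 = 1.1250, f(x_1) = 0.324652, coefficient = 2
x_2 = 1.2500, f(x_2) = 0.286505, coefficient = 2
x_3 = 1.3750, f(x_3) = 0.252840, coefficient = 2
x_4 = 1.5000, f(x_4) = 0.223130, coefficient = 2
x_5 = 1.6250, f(x_5) = 0.196912, coefficient = 2
x_6 = 1.7500, f(x_6) = 0.173774, coefficient = 2
x_7 = 1.8750, f(x_7) = 0.153355, coefficient = 2
x_8 = 2.0000, f(x_8) = 0.135335, coefficient = 2
x_9 = 2.1250, f(x_9) = 0.119433, coefficient = 2
x_10 = 2.2500, f(x_10) = 0.105399, coefficient = 1

I ≈ (0.125000/2) × 4.205150 = 0.262822
Exact value: 0.262480
Error: 0.000342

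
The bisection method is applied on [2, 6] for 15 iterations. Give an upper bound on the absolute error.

Bisection error bound: |error| ≤ (b-a)/2^n
|error| ≤ (6 - 2)/2^15 = 4/2^15
|error| ≤ 0.0001220703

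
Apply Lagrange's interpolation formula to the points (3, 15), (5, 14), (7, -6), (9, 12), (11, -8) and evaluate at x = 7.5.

Lagrange interpolation formula:
P(x) = Σ yᵢ × Lᵢ(x)
where Lᵢ(x) = Π_{j≠i} (x - xⱼ)/(xᵢ - xⱼ)

L_0(7.5) = (7.5 - 5)/(3 - 5) × (7.5 - 7)/(3 - 7) × (7.5 - 9)/(3 - 9) × (7.5 - 11)/(3 - 11) = 0.017090
L_1(7.5) = (7.5 - 3)/(5 - 3) × (7.5 - 7)/(5 - 7) × (7.5 - 9)/(5 - 9) × (7.5 - 11)/(5 - 11) = -0.123047
L_2(7.5) = (7.5 - 3)/(7 - 3) × (7.5 - 5)/(7 - 5) × (7.5 - 9)/(7 - 9) × (7.5 - 11)/(7 - 11) = 0.922852
L_3(7.5) = (7.5 - 3)/(9 - 3) × (7.5 - 5)/(9 - 5) × (7.5 - 7)/(9 - 7) × (7.5 - 11)/(9 - 11) = 0.205078
L_4(7.5) = (7.5 - 3)/(11 - 3) × (7.5 - 5)/(11 - 5) × (7.5 - 7)/(11 - 7) × (7.5 - 9)/(11 - 9) = -0.021973

P(7.5) = 15×L_0(7.5) + 14×L_1(7.5) + (-6)×L_2(7.5) + 12×L_3(7.5) + (-8)×L_4(7.5)
P(7.5) = -4.366699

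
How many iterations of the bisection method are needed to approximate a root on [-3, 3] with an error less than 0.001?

We need (b-a)/2^n ≤ 0.001
(3 - (-3))/2^n ≤ 0.001
6/2^n ≤ 0.001
2^n ≥ 6000
n ≥ log₂(6000) = 12.55
n ≥ 13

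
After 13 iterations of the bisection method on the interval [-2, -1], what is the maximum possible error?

Bisection error bound: |error| ≤ (b-a)/2^n
|error| ≤ (-1 - (-2))/2^13 = 1/2^13
|error| ≤ 0.0001220703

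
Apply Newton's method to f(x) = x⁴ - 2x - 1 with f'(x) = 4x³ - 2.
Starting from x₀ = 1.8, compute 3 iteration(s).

f(x) = x⁴ - 2x - 1
f'(x) = 4x³ - 2
x₀ = 1.8

Newton-Raphson formula: x_{n+1} = x_n - f(x_n)/f'(x_n)

Iteration 1:
  f(1.800000) = 5.897600
  f'(1.800000) = 21.328000
  x_1 = 1.800000 - 5.897600/21.328000 = 1.523481
Iteration 2:
  f(1.523481) = 1.340051
  f'(1.523481) = 12.143960
  x_2 = 1.523481 - 1.340051/12.143960 = 1.413134
Iteration 3:
  f(1.413134) = 0.161530
  f'(1.413134) = 9.287812
  x_3 = 1.413134 - 0.161530/9.287812 = 1.395742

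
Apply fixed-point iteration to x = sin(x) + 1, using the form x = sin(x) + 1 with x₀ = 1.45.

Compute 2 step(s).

Equation: x = sin(x) + 1
Fixed-point form: x = sin(x) + 1
x₀ = 1.45

x_1 = g(1.450000) = 1.992713
x_2 = g(1.992713) = 1.912306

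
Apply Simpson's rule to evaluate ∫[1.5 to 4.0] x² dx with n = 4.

f(x) = x²
a = 1.5, b = 4.0, n = 4
h = (b - a)/n = 0.625000

Simpson's rule: (h/3)[f(x₀) + 4f(x₁) + 2f(x₂) + ... + f(xₙ)]

x_0 = 1.5000, f(x_0) = 2.250000, coefficient = 1
x_1 = 2.1250, f(x_1) = 4.515625, coefficient = 4
x_2 = 2.7500, f(x_2) = 7.562500, coefficient = 2
x_3 = 3.3750, f(x_3) = 11.390625, coefficient = 4
x_4 = 4.0000, f(x_4) = 16.000000, coefficient = 1

I ≈ (0.625000/3) × 97.000000 = 20.208333
Exact value: 20.208333
Error: 0.000000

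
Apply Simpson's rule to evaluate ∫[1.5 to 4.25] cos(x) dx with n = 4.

f(x) = cos(x)
a = 1.5, b = 4.25, n = 4
h = (b - a)/n = 0.687500

Simpson's rule: (h/3)[f(x₀) + 4f(x₁) + 2f(x₂) + ... + f(xₙ)]

x_0 = 1.5000, f(x_0) = 0.070737, coefficient = 1
x_1 = 2.1875, f(x_1) = -0.578349, coefficient = 4
x_2 = 2.8750, f(x_2) = -0.964674, coefficient = 2
x_3 = 3.5625, f(x_3) = -0.912719, coefficient = 4
x_4 = 4.2500, f(x_4) = -0.446087, coefficient = 1

I ≈ (0.687500/3) × -8.268970 = -1.894972
Exact value: -1.892484
Error: 0.002488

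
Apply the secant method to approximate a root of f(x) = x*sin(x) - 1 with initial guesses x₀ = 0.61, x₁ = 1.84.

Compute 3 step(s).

f(x) = x*sin(x) - 1
x₀ = 0.61, x₁ = 1.84

Secant formula: x_{n+1} = x_n - f(x_n)(x_n - x_{n-1})/(f(x_n) - f(x_{n-1}))

Iteration 1:
  f(0.610000) = -0.650551
  f(1.840000) = 0.773729
  x_2 = 1.840000 - 0.773729×(1.840000 - 0.610000)/(0.773729 - (-0.650551))
       = 1.171812
Iteration 2:
  f(1.840000) = 0.773729
  f(1.171812) = 0.079773
  x_3 = 1.171812 - 0.079773×(1.171812 - 1.840000)/(0.079773 - 0.773729)
       = 1.095001
Iteration 3:
  f(1.171812) = 0.079773
  f(1.095001) = -0.026622
  x_4 = 1.095001 - (-0.026622)×(1.095001 - 1.171812)/(-0.026622 - 0.079773)
       = 1.114221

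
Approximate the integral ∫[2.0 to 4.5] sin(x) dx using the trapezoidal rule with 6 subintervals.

f(x) = sin(x)
a = 2.0, b = 4.5, n = 6
h = (b - a)/n = 0.416667

Trapezoidal rule: (h/2)[f(x₀) + 2f(x₁) + 2f(x₂) + ... + f(xₙ)]

x_0 = 2.0000, f(x_0) = 0.909297, coefficient = 1
x_1 = 2.4167, f(x_1) = 0.663080, coefficient = 2
x_2 = 2.8333, f(x_2) = 0.303400, coefficient = 2
x_3 = 3.2500, f(x_3) = -0.108195, coefficient = 2
x_4 = 3.6667, f(x_4) = -0.501277, coefficient = 2
x_5 = 4.0833, f(x_5) = -0.808584, coefficient = 2
x_6 = 4.5000, f(x_6) = -0.977530, coefficient = 1

I ≈ (0.416667/2) × -0.971383 = -0.202371
Exact value: -0.205351
Error: 0.002980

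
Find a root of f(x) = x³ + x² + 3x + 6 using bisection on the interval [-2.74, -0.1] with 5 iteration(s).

f(x) = x³ + x² + 3x + 6
Initial interval: [-2.74, -0.1]

Iteration 1:
  c_1 = (-2.740000 + (-0.100000))/2 = -1.420000
  f(c_1) = f(-1.420000) = 0.893112
  f(a) × f(c) < 0, new interval: [-2.740000, -1.420000]
Iteration 2:
  c_2 = (-2.740000 + (-1.420000))/2 = -2.080000
  f(c_2) = f(-2.080000) = -4.912512
  f(a) × f(c) ≥ 0, new interval: [-2.080000, -1.420000]
Iteration 3:
  c_3 = (-2.080000 + (-1.420000))/2 = -1.750000
  f(c_3) = f(-1.750000) = -1.546875
  f(a) × f(c) ≥ 0, new interval: [-1.750000, -1.420000]
Iteration 4:
  c_4 = (-1.750000 + (-1.420000))/2 = -1.585000
  f(c_4) = f(-1.585000) = -0.224652
  f(a) × f(c) ≥ 0, new interval: [-1.585000, -1.420000]
Iteration 5:
  c_5 = (-1.585000 + (-1.420000))/2 = -1.502500
  f(c_5) = f(-1.502500) = 0.358103
  f(a) × f(c) < 0, new interval: [-1.585000, -1.502500]

After 5 iteration(s), the approximation is c_5 = -1.502500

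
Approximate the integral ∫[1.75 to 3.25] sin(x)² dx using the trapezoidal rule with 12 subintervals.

f(x) = sin(x)²
a = 1.75, b = 3.25, n = 12
h = (b - a)/n = 0.125000

Trapezoidal rule: (h/2)[f(x₀) + 2f(x₁) + 2f(x₂) + ... + f(xₙ)]

x_0 = 1.7500, f(x_0) = 0.968228, coefficient = 1
x_1 = 1.8750, f(x_1) = 0.910280, coefficient = 2
x_2 = 2.0000, f(x_2) = 0.826822, coefficient = 2
x_3 = 2.1250, f(x_3) = 0.723044, coefficient = 2
x_4 = 2.2500, f(x_4) = 0.605398, coefficient = 2
x_5 = 2.3750, f(x_5) = 0.481199, coefficient = 2
x_6 = 2.5000, f(x_6) = 0.358169, coefficient = 2
x_7 = 2.6250, f(x_7) = 0.243957, coefficient = 2
x_8 = 2.7500, f(x_8) = 0.145665, coefficient = 2
x_9 = 2.8750, f(x_9) = 0.069404, coefficient = 2
x_10 = 3.0000, f(x_10) = 0.019915, coefficient = 2
x_11 = 3.1250, f(x_11) = 0.000275, coefficient = 2
x_12 = 3.2500, f(x_12) = 0.011706, coefficient = 1

I ≈ (0.125000/2) × 9.748189 = 0.609262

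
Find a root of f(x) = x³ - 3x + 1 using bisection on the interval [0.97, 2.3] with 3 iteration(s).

f(x) = x³ - 3x + 1
Initial interval: [0.97, 2.3]

Iteration 1:
  c_1 = (0.970000 + 2.300000)/2 = 1.635000
  f(c_1) = f(1.635000) = 0.465723
  f(a) × f(c) < 0, new interval: [0.970000, 1.635000]
Iteration 2:
  c_2 = (0.970000 + 1.635000)/2 = 1.302500
  f(c_2) = f(1.302500) = -0.697801
  f(a) × f(c) ≥ 0, new interval: [1.302500, 1.635000]
Iteration 3:
  c_3 = (1.302500 + 1.635000)/2 = 1.468750
  f(c_3) = f(1.468750) = -0.237823
  f(a) × f(c) ≥ 0, new interval: [1.468750, 1.635000]

After 3 iteration(s), the approximation is c_3 = 1.468750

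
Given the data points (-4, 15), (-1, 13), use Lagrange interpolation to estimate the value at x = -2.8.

Lagrange interpolation formula:
P(x) = Σ yᵢ × Lᵢ(x)
where Lᵢ(x) = Π_{j≠i} (x - xⱼ)/(xᵢ - xⱼ)

L_0(-2.8) = (-2.8 - (-1))/(-4 - (-1)) = 0.600000
L_1(-2.8) = (-2.8 - (-4))/(-1 - (-4)) = 0.400000

P(-2.8) = 15×L_0(-2.8) + 13×L_1(-2.8)
P(-2.8) = 14.200000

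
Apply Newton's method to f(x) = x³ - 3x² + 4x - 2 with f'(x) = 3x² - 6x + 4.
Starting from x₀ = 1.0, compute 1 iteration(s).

f(x) = x³ - 3x² + 4x - 2
f'(x) = 3x² - 6x + 4
x₀ = 1.0

Newton-Raphson formula: x_{n+1} = x_n - f(x_n)/f'(x_n)

Iteration 1:
  f(1.000000) = 0.000000
  f'(1.000000) = 1.000000
  x_1 = 1.000000 - 0.000000/1.000000 = 1.000000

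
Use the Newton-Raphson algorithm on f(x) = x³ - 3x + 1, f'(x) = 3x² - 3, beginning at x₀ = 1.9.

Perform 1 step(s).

f(x) = x³ - 3x + 1
f'(x) = 3x² - 3
x₀ = 1.9

Newton-Raphson formula: x_{n+1} = x_n - f(x_n)/f'(x_n)

Iteration 1:
  f(1.900000) = 2.159000
  f'(1.900000) = 7.830000
  x_1 = 1.900000 - 2.159000/7.830000 = 1.624266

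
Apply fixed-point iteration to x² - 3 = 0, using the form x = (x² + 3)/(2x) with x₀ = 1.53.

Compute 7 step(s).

Equation: x² - 3 = 0
Fixed-point form: x = (x² + 3)/(2x)
x₀ = 1.53

x_1 = g(1.530000) = 1.745392
x_2 = g(1.745392) = 1.732102
x_3 = g(1.732102) = 1.732051
x_4 = g(1.732051) = 1.732051
x_5 = g(1.732051) = 1.732051
x_6 = g(1.732051) = 1.732051
x_7 = g(1.732051) = 1.732051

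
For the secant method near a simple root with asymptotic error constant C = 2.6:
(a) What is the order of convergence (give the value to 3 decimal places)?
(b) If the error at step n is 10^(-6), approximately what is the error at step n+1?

(a) Secant method has superlinear convergence with order φ = (1+√5)/2 ≈ 1.618.
    This means |e_{n+1}| ≈ C|e_n|^1.618.

(b) With |e_n| = 10^(-6) and C = 2.6:
    |e_{n+1}| ≈ 2.6 × (10^(-6))^1.618 = 2.6 × 10^(-9.71)

(a) ≈ 1.618 (golden ratio); (b) |e_{n+1}| ≈ 5.091e-10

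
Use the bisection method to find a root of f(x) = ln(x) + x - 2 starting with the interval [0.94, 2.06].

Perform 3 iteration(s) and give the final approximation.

f(x) = ln(x) + x - 2
Initial interval: [0.94, 2.06]

Iteration 1:
  c_1 = (0.940000 + 2.060000)/2 = 1.500000
  f(c_1) = f(1.500000) = -0.094535
  f(a) × f(c) ≥ 0, new interval: [1.500000, 2.060000]
Iteration 2:
  c_2 = (1.500000 + 2.060000)/2 = 1.780000
  f(c_2) = f(1.780000) = 0.356613
  f(a) × f(c) < 0, new interval: [1.500000, 1.780000]
Iteration 3:
  c_3 = (1.500000 + 1.780000)/2 = 1.640000
  f(c_3) = f(1.640000) = 0.134696
  f(a) × f(c) < 0, new interval: [1.500000, 1.640000]

After 3 iteration(s), the approximation is c_3 = 1.640000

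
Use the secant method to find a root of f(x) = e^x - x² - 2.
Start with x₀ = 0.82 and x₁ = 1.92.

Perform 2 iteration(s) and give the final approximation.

f(x) = e^x - x² - 2
x₀ = 0.82, x₁ = 1.92

Secant formula: x_{n+1} = x_n - f(x_n)(x_n - x_{n-1})/(f(x_n) - f(x_{n-1}))

Iteration 1:
  f(0.820000) = -0.401900
  f(1.920000) = 1.134558
  x_2 = 1.920000 - 1.134558×(1.920000 - 0.820000)/(1.134558 - (-0.401900))
       = 1.107733
Iteration 2:
  f(1.920000) = 1.134558
  f(1.107733) = -0.199585
  x_3 = 1.107733 - (-0.199585)×(1.107733 - 1.920000)/(-0.199585 - 1.134558)
       = 1.229247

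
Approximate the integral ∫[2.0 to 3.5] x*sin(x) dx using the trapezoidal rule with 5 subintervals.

f(x) = x*sin(x)
a = 2.0, b = 3.5, n = 5
h = (b - a)/n = 0.300000

Trapezoidal rule: (h/2)[f(x₀) + 2f(x₁) + 2f(x₂) + ... + f(xₙ)]

x_0 = 2.0000, f(x_0) = 1.818595, coefficient = 1
x_1 = 2.3000, f(x_1) = 1.715122, coefficient = 2
x_2 = 2.6000, f(x_2) = 1.340304, coefficient = 2
x_3 = 2.9000, f(x_3) = 0.693823, coefficient = 2
x_4 = 3.2000, f(x_4) = -0.186797, coefficient = 2
x_5 = 3.5000, f(x_5) = -1.227741, coefficient = 1

I ≈ (0.300000/2) × 7.715756 = 1.157363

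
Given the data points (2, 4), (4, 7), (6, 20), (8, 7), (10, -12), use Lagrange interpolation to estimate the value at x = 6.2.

Lagrange interpolation formula:
P(x) = Σ yᵢ × Lᵢ(x)
where Lᵢ(x) = Π_{j≠i} (x - xⱼ)/(xᵢ - xⱼ)

L_0(6.2) = (6.2 - 4)/(2 - 4) × (6.2 - 6)/(2 - 6) × (6.2 - 8)/(2 - 8) × (6.2 - 10)/(2 - 10) = 0.007838
L_1(6.2) = (6.2 - 2)/(4 - 2) × (6.2 - 6)/(4 - 6) × (6.2 - 8)/(4 - 8) × (6.2 - 10)/(4 - 10) = -0.059850
L_2(6.2) = (6.2 - 2)/(6 - 2) × (6.2 - 4)/(6 - 4) × (6.2 - 8)/(6 - 8) × (6.2 - 10)/(6 - 10) = 0.987525
L_3(6.2) = (6.2 - 2)/(8 - 2) × (6.2 - 4)/(8 - 4) × (6.2 - 6)/(8 - 6) × (6.2 - 10)/(8 - 10) = 0.073150
L_4(6.2) = (6.2 - 2)/(10 - 2) × (6.2 - 4)/(10 - 4) × (6.2 - 6)/(10 - 6) × (6.2 - 8)/(10 - 8) = -0.008663

P(6.2) = 4×L_0(6.2) + 7×L_1(6.2) + 20×L_2(6.2) + 7×L_3(6.2) + (-12)×L_4(6.2)
P(6.2) = 19.978900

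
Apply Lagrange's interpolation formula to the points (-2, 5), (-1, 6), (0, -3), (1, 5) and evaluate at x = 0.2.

Lagrange interpolation formula:
P(x) = Σ yᵢ × Lᵢ(x)
where Lᵢ(x) = Π_{j≠i} (x - xⱼ)/(xᵢ - xⱼ)

L_0(0.2) = (0.2 - (-1))/(-2 - (-1)) × (0.2 - 0)/(-2 - 0) × (0.2 - 1)/(-2 - 1) = 0.032000
L_1(0.2) = (0.2 - (-2))/(-1 - (-2)) × (0.2 - 0)/(-1 - 0) × (0.2 - 1)/(-1 - 1) = -0.176000
L_2(0.2) = (0.2 - (-2))/(0 - (-2)) × (0.2 - (-1))/(0 - (-1)) × (0.2 - 1)/(0 - 1) = 1.056000
L_3(0.2) = (0.2 - (-2))/(1 - (-2)) × (0.2 - (-1))/(1 - (-1)) × (0.2 - 0)/(1 - 0) = 0.088000

P(0.2) = 5×L_0(0.2) + 6×L_1(0.2) + (-3)×L_2(0.2) + 5×L_3(0.2)
P(0.2) = -3.624000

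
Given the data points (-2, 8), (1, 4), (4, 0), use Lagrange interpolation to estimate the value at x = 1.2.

Lagrange interpolation formula:
P(x) = Σ yᵢ × Lᵢ(x)
where Lᵢ(x) = Π_{j≠i} (x - xⱼ)/(xᵢ - xⱼ)

L_0(1.2) = (1.2 - 1)/(-2 - 1) × (1.2 - 4)/(-2 - 4) = -0.031111
L_1(1.2) = (1.2 - (-2))/(1 - (-2)) × (1.2 - 4)/(1 - 4) = 0.995556
L_2(1.2) = (1.2 - (-2))/(4 - (-2)) × (1.2 - 1)/(4 - 1) = 0.035556

P(1.2) = 8×L_0(1.2) + 4×L_1(1.2) + 0×L_2(1.2)
P(1.2) = 3.733333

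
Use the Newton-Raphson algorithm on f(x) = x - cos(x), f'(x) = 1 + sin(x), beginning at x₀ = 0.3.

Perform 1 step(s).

f(x) = x - cos(x)
f'(x) = 1 + sin(x)
x₀ = 0.3

Newton-Raphson formula: x_{n+1} = x_n - f(x_n)/f'(x_n)

Iteration 1:
  f(0.300000) = -0.655336
  f'(0.300000) = 1.295520
  x_1 = 0.300000 - (-0.655336)/1.295520 = 0.805848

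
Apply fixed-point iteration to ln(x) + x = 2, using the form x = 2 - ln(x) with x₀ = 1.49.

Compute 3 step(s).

Equation: ln(x) + x = 2
Fixed-point form: x = 2 - ln(x)
x₀ = 1.49

x_1 = g(1.490000) = 1.601224
x_2 = g(1.601224) = 1.529232
x_3 = g(1.529232) = 1.575235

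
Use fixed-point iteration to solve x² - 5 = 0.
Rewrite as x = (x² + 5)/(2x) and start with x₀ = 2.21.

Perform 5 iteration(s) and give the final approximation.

Equation: x² - 5 = 0
Fixed-point form: x = (x² + 5)/(2x)
x₀ = 2.21

x_1 = g(2.210000) = 2.236222
x_2 = g(2.236222) = 2.236068
x_3 = g(2.236068) = 2.236068
x_4 = g(2.236068) = 2.236068
x_5 = g(2.236068) = 2.236068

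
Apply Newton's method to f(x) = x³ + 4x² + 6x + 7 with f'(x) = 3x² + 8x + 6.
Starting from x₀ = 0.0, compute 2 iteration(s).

f(x) = x³ + 4x² + 6x + 7
f'(x) = 3x² + 8x + 6
x₀ = 0.0

Newton-Raphson formula: x_{n+1} = x_n - f(x_n)/f'(x_n)

Iteration 1:
  f(0.000000) = 7.000000
  f'(0.000000) = 6.000000
  x_1 = 0.000000 - 7.000000/6.000000 = -1.166667
Iteration 2:
  f(-1.166667) = 3.856481
  f'(-1.166667) = 0.750000
  x_2 = -1.166667 - 3.856481/0.750000 = -6.308642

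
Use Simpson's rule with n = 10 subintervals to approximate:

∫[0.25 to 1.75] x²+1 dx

f(x) = x²+1
a = 0.25, b = 1.75, n = 10
h = (b - a)/n = 0.150000

Simpson's rule: (h/3)[f(x₀) + 4f(x₁) + 2f(x₂) + ... + f(xₙ)]

x_0 = 0.2500, f(x_0) = 1.062500, coefficient = 1
x_1 = 0.4000, f(x_1) = 1.160000, coefficient = 4
x_2 = 0.5500, f(x_2) = 1.302500, coefficient = 2
x_3 = 0.7000, f(x_3) = 1.490000, coefficient = 4
x_4 = 0.8500, f(x_4) = 1.722500, coefficient = 2
x_5 = 1.0000, f(x_5) = 2.000000, coefficient = 4
x_6 = 1.1500, f(x_6) = 2.322500, coefficient = 2
x_7 = 1.3000, f(x_7) = 2.690000, coefficient = 4
x_8 = 1.4500, f(x_8) = 3.102500, coefficient = 2
x_9 = 1.6000, f(x_9) = 3.560000, coefficient = 4
x_10 = 1.7500, f(x_10) = 4.062500, coefficient = 1

I ≈ (0.150000/3) × 65.625000 = 3.281250
Exact value: 3.281250
Error: 0.000000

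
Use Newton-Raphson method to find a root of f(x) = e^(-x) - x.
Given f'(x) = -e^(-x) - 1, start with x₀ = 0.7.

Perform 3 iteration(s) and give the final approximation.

f(x) = e^(-x) - x
f'(x) = -e^(-x) - 1
x₀ = 0.7

Newton-Raphson formula: x_{n+1} = x_n - f(x_n)/f'(x_n)

Iteration 1:
  f(0.700000) = -0.203415
  f'(0.700000) = -1.496585
  x_1 = 0.700000 - (-0.203415)/(-1.496585) = 0.564081
Iteration 2:
  f(0.564081) = 0.004802
  f'(0.564081) = -1.568883
  x_2 = 0.564081 - 0.004802/(-1.568883) = 0.567142
Iteration 3:
  f(0.567142) = 0.000003
  f'(0.567142) = -1.567144
  x_3 = 0.567142 - 0.000003/(-1.567144) = 0.567143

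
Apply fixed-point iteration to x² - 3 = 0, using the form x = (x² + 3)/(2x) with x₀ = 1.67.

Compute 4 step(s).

Equation: x² - 3 = 0
Fixed-point form: x = (x² + 3)/(2x)
x₀ = 1.67

x_1 = g(1.670000) = 1.733204
x_2 = g(1.733204) = 1.732051
x_3 = g(1.732051) = 1.732051
x_4 = g(1.732051) = 1.732051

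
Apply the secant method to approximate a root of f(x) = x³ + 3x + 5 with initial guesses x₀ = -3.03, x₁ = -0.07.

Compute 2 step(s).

f(x) = x³ + 3x + 5
x₀ = -3.03, x₁ = -0.07

Secant formula: x_{n+1} = x_n - f(x_n)(x_n - x_{n-1})/(f(x_n) - f(x_{n-1}))

Iteration 1:
  f(-3.030000) = -31.908127
  f(-0.070000) = 4.789657
  x_2 = -0.070000 - 4.789657×(-0.070000 - (-3.030000))/(4.789657 - (-31.908127))
       = -0.456328
Iteration 2:
  f(-0.070000) = 4.789657
  f(-0.456328) = 3.535992
  x_3 = -0.456328 - 3.535992×(-0.456328 - (-0.070000))/(3.535992 - 4.789657)
       = -1.545976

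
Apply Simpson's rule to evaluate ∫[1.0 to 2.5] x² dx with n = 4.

f(x) = x²
a = 1.0, b = 2.5, n = 4
h = (b - a)/n = 0.375000

Simpson's rule: (h/3)[f(x₀) + 4f(x₁) + 2f(x₂) + ... + f(xₙ)]

x_0 = 1.0000, f(x_0) = 1.000000, coefficient = 1
x_1 = 1.3750, f(x_1) = 1.890625, coefficient = 4
x_2 = 1.7500, f(x_2) = 3.062500, coefficient = 2
x_3 = 2.1250, f(x_3) = 4.515625, coefficient = 4
x_4 = 2.5000, f(x_4) = 6.250000, coefficient = 1

I ≈ (0.375000/3) × 39.000000 = 4.875000
Exact value: 4.875000
Error: 0.000000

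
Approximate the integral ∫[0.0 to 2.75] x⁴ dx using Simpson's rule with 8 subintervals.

f(x) = x⁴
a = 0.0, b = 2.75, n = 8
h = (b - a)/n = 0.343750

Simpson's rule: (h/3)[f(x₀) + 4f(x₁) + 2f(x₂) + ... + f(xₙ)]

x_0 = 0.0000, f(x_0) = 0.000000, coefficient = 1
x_1 = 0.3438, f(x_1) = 0.013963, coefficient = 4
x_2 = 0.6875, f(x_2) = 0.223404, coefficient = 2
x_3 = 1.0312, f(x_3) = 1.130982, coefficient = 4
x_4 = 1.3750, f(x_4) = 3.574463, coefficient = 2
x_5 = 1.7188, f(x_5) = 8.726716, coefficient = 4
x_6 = 2.0625, f(x_6) = 18.095718, coefficient = 2
x_7 = 2.4062, f(x_7) = 33.524552, coefficient = 4
x_8 = 2.7500, f(x_8) = 57.191406, coefficient = 1

I ≈ (0.343750/3) × 274.563431 = 31.460393
Exact value: 31.455273
Error: 0.005120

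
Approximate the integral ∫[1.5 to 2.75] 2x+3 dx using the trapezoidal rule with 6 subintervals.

f(x) = 2x+3
a = 1.5, b = 2.75, n = 6
h = (b - a)/n = 0.208333

Trapezoidal rule: (h/2)[f(x₀) + 2f(x₁) + 2f(x₂) + ... + f(xₙ)]

x_0 = 1.5000, f(x_0) = 6.000000, coefficient = 1
x_1 = 1.7083, f(x_1) = 6.416667, coefficient = 2
x_2 = 1.9167, f(x_2) = 6.833333, coefficient = 2
x_3 = 2.1250, f(x_3) = 7.250000, coefficient = 2
x_4 = 2.3333, f(x_4) = 7.666667, coefficient = 2
x_5 = 2.5417, f(x_5) = 8.083333, coefficient = 2
x_6 = 2.7500, f(x_6) = 8.500000, coefficient = 1

I ≈ (0.208333/2) × 87.000000 = 9.062500
Exact value: 9.062500
Error: 0.000000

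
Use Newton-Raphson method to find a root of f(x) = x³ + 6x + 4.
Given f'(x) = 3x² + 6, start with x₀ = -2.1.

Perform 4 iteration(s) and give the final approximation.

f(x) = x³ + 6x + 4
f'(x) = 3x² + 6
x₀ = -2.1

Newton-Raphson formula: x_{n+1} = x_n - f(x_n)/f'(x_n)

Iteration 1:
  f(-2.100000) = -17.861000
  f'(-2.100000) = 19.230000
  x_1 = -2.100000 - (-17.861000)/19.230000 = -1.171191
Iteration 2:
  f(-1.171191) = -4.633654
  f'(-1.171191) = 10.115064
  x_2 = -1.171191 - (-4.633654)/10.115064 = -0.713097
Iteration 3:
  f(-0.713097) = -0.641193
  f'(-0.713097) = 7.525520
  x_3 = -0.713097 - (-0.641193)/7.525520 = -0.627894
Iteration 4:
  f(-0.627894) = -0.014912
  f'(-0.627894) = 7.182753
  x_4 = -0.627894 - (-0.014912)/7.182753 = -0.625818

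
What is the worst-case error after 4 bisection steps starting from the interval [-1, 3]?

Bisection error bound: |error| ≤ (b-a)/2^n
|error| ≤ (3 - (-1))/2^4 = 4/2^4
|error| ≤ 0.2500000000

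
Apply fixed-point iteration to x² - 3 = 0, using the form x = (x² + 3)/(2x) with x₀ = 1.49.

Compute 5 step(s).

Equation: x² - 3 = 0
Fixed-point form: x = (x² + 3)/(2x)
x₀ = 1.49

x_1 = g(1.490000) = 1.751711
x_2 = g(1.751711) = 1.732161
x_3 = g(1.732161) = 1.732051
x_4 = g(1.732051) = 1.732051
x_5 = g(1.732051) = 1.732051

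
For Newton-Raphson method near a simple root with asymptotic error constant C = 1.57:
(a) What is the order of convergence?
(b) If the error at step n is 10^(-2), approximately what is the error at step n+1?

(a) Newton-Raphson has quadratic (order 2) convergence near simple roots.
    This means |e_{n+1}| ≈ C|e_n|².

(b) With |e_n| = 10^(-2) and C = 1.57:
    |e_{n+1}| ≈ 1.57 × (10^(-2))² = 1.57 × 10^(-4)

(a) 2 (quadratic); (b) |e_{n+1}| ≈ 1.570e-04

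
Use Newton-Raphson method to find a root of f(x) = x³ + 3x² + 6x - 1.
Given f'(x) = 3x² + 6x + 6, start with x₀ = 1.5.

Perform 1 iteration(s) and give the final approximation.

f(x) = x³ + 3x² + 6x - 1
f'(x) = 3x² + 6x + 6
x₀ = 1.5

Newton-Raphson formula: x_{n+1} = x_n - f(x_n)/f'(x_n)

Iteration 1:
  f(1.500000) = 18.125000
  f'(1.500000) = 21.750000
  x_1 = 1.500000 - 18.125000/21.750000 = 0.666667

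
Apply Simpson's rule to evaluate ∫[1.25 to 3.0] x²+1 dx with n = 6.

f(x) = x²+1
a = 1.25, b = 3.0, n = 6
h = (b - a)/n = 0.291667

Simpson's rule: (h/3)[f(x₀) + 4f(x₁) + 2f(x₂) + ... + f(xₙ)]

x_0 = 1.2500, f(x_0) = 2.562500, coefficient = 1
x_1 = 1.5417, f(x_1) = 3.376736, coefficient = 4
x_2 = 1.8333, f(x_2) = 4.361111, coefficient = 2
x_3 = 2.1250, f(x_3) = 5.515625, coefficient = 4
x_4 = 2.4167, f(x_4) = 6.840278, coefficient = 2
x_5 = 2.7083, f(x_5) = 8.335069, coefficient = 4
x_6 = 3.0000, f(x_6) = 10.000000, coefficient = 1

I ≈ (0.291667/3) × 103.875000 = 10.098958
Exact value: 10.098958
Error: 0.000000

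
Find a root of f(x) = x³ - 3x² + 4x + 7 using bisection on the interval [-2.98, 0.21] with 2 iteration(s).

f(x) = x³ - 3x² + 4x + 7
Initial interval: [-2.98, 0.21]

Iteration 1:
  c_1 = (-2.980000 + 0.210000)/2 = -1.385000
  f(c_1) = f(-1.385000) = -6.951417
  f(a) × f(c) ≥ 0, new interval: [-1.385000, 0.210000]
Iteration 2:
  c_2 = (-1.385000 + 0.210000)/2 = -0.587500
  f(c_2) = f(-0.587500) = 3.411752
  f(a) × f(c) < 0, new interval: [-1.385000, -0.587500]

After 2 iteration(s), the approximation is c_2 = -0.587500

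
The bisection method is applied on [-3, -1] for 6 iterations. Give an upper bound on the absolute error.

Bisection error bound: |error| ≤ (b-a)/2^n
|error| ≤ (-1 - (-3))/2^6 = 2/2^6
|error| ≤ 0.0312500000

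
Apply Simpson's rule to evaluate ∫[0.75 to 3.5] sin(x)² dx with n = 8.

f(x) = sin(x)²
a = 0.75, b = 3.5, n = 8
h = (b - a)/n = 0.343750

Simpson's rule: (h/3)[f(x₀) + 4f(x₁) + 2f(x₂) + ... + f(xₙ)]

x_0 = 0.7500, f(x_0) = 0.464631, coefficient = 1
x_1 = 1.0938, f(x_1) = 0.789175, coefficient = 4
x_2 = 1.4375, f(x_2) = 0.982337, coefficient = 2
x_3 = 1.7812, f(x_3) = 0.956359, coefficient = 4
x_4 = 2.1250, f(x_4) = 0.723044, coefficient = 2
x_5 = 2.4688, f(x_5) = 0.388393, coefficient = 4
x_6 = 2.8125, f(x_6) = 0.104448, coefficient = 2
x_7 = 3.1562, f(x_7) = 0.000215, coefficient = 4
x_8 = 3.5000, f(x_8) = 0.123049, coefficient = 1

I ≈ (0.343750/3) × 12.743904 = 1.460239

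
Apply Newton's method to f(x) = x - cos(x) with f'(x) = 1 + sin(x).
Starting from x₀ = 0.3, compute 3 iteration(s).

f(x) = x - cos(x)
f'(x) = 1 + sin(x)
x₀ = 0.3

Newton-Raphson formula: x_{n+1} = x_n - f(x_n)/f'(x_n)

Iteration 1:
  f(0.300000) = -0.655336
  f'(0.300000) = 1.295520
  x_1 = 0.300000 - (-0.655336)/1.295520 = 0.805848
Iteration 2:
  f(0.805848) = 0.113349
  f'(0.805848) = 1.721418
  x_2 = 0.805848 - 0.113349/1.721418 = 0.740002
Iteration 3:
  f(0.740002) = 0.001535
  f'(0.740002) = 1.674289
  x_3 = 0.740002 - 0.001535/1.674289 = 0.739085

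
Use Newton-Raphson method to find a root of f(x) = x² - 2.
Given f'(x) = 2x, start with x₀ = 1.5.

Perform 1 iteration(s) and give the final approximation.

f(x) = x² - 2
f'(x) = 2x
x₀ = 1.5

Newton-Raphson formula: x_{n+1} = x_n - f(x_n)/f'(x_n)

Iteration 1:
  f(1.500000) = 0.250000
  f'(1.500000) = 3.000000
  x_1 = 1.500000 - 0.250000/3.000000 = 1.416667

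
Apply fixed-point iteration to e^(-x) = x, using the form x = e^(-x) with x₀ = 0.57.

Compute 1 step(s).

Equation: e^(-x) = x
Fixed-point form: x = e^(-x)
x₀ = 0.57

x_1 = g(0.570000) = 0.565525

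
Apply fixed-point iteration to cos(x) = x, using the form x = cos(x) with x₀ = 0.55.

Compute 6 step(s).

Equation: cos(x) = x
Fixed-point form: x = cos(x)
x₀ = 0.55

x_1 = g(0.550000) = 0.852525
x_2 = g(0.852525) = 0.658084
x_3 = g(0.658084) = 0.791165
x_4 = g(0.791165) = 0.703017
x_5 = g(0.703017) = 0.762895
x_6 = g(0.762895) = 0.722839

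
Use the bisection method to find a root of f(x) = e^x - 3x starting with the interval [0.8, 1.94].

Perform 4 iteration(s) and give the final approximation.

f(x) = e^x - 3x
Initial interval: [0.8, 1.94]

Iteration 1:
  c_1 = (0.800000 + 1.940000)/2 = 1.370000
  f(c_1) = f(1.370000) = -0.174649
  f(a) × f(c) ≥ 0, new interval: [1.370000, 1.940000]
Iteration 2:
  c_2 = (1.370000 + 1.940000)/2 = 1.655000
  f(c_2) = f(1.655000) = 0.268080
  f(a) × f(c) < 0, new interval: [1.370000, 1.655000]
Iteration 3:
  c_3 = (1.370000 + 1.655000)/2 = 1.512500
  f(c_3) = f(1.512500) = 0.000562
  f(a) × f(c) < 0, new interval: [1.370000, 1.512500]
Iteration 4:
  c_4 = (1.370000 + 1.512500)/2 = 1.441250
  f(c_4) = f(1.441250) = -0.097775
  f(a) × f(c) ≥ 0, new interval: [1.441250, 1.512500]

After 4 iteration(s), the approximation is c_4 = 1.441250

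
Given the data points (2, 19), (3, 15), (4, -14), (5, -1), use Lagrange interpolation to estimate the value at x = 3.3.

Lagrange interpolation formula:
P(x) = Σ yᵢ × Lᵢ(x)
where Lᵢ(x) = Π_{j≠i} (x - xⱼ)/(xᵢ - xⱼ)

L_0(3.3) = (3.3 - 3)/(2 - 3) × (3.3 - 4)/(2 - 4) × (3.3 - 5)/(2 - 5) = -0.059500
L_1(3.3) = (3.3 - 2)/(3 - 2) × (3.3 - 4)/(3 - 4) × (3.3 - 5)/(3 - 5) = 0.773500
L_2(3.3) = (3.3 - 2)/(4 - 2) × (3.3 - 3)/(4 - 3) × (3.3 - 5)/(4 - 5) = 0.331500
L_3(3.3) = (3.3 - 2)/(5 - 2) × (3.3 - 3)/(5 - 3) × (3.3 - 4)/(5 - 4) = -0.045500

P(3.3) = 19×L_0(3.3) + 15×L_1(3.3) + (-14)×L_2(3.3) + (-1)×L_3(3.3)
P(3.3) = 5.876500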